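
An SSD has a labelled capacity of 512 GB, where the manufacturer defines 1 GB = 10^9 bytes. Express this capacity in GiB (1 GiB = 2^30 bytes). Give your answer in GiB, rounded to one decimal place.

512 GB × 1,000,000,000 bytes/GB = 512,000,000,000 bytes
1 GiB = 2^30 bytes = 1,073,741,824 bytes
512,000,000,000 / 1,073,741,824 = 476.8 GiB

476.8 GiB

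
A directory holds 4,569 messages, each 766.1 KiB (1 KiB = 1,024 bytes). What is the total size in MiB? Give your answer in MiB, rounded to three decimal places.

Total = 4,569 × 766.1 KiB = 3500310.9 KiB
= 3500310.9 × 1,024 bytes = 3,584,318,361.6 bytes
1 MiB = 1,048,576 bytes
3,584,318,361.6 / 1,048,576 = 3,418.272 MiB

3,418.272 MiB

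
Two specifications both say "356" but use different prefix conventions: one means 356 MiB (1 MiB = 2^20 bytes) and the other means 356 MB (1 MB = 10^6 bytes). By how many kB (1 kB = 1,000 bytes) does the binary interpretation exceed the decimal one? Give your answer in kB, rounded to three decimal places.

17,293.056 kB

356 MiB = 356 × 1,048,576 = 373,293,056 bytes
356 MB = 356 × 1,000,000 = 356,000,000 bytes
difference = 17,293,056 bytes
17,293,056 / 1,000 = 17,293.056 kB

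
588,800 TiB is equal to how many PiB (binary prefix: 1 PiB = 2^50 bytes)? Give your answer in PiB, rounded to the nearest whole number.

588,800 TiB × 1,099,511,627,776 bytes/TiB = 647,392,446,434,508,800 bytes
1 PiB = 1,125,899,906,842,624 bytes
647,392,446,434,508,800 / 1,125,899,906,842,624 = 575 PiB

575 PiB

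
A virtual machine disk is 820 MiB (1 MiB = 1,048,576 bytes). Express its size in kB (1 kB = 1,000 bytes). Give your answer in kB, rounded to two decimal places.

859,832.32 kB

820 MiB × 1,048,576 bytes/MiB = 859,832,320 bytes
1 kB = 1,000 bytes
859,832,320 / 1,000 = 859,832.32 kB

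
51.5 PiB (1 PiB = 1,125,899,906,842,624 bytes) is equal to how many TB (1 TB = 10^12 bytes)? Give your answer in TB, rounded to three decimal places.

51.5 PiB = 51.5 × 2^50 bytes = 57,983,845,202,395,136 bytes
1 TB = 1,000,000,000,000 bytes
57,983,845,202,395,136 / 1,000,000,000,000 = 57,983.845 TB

57,983.845 TB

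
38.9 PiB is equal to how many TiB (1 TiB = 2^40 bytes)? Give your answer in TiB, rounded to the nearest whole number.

38.9 PiB = 38.9 × 2^50 bytes = 43,797,506,376,178,073.6 bytes
1 TiB = 1,099,511,627,776 bytes
43,797,506,376,178,073.6 / 1,099,511,627,776 = 39,834 TiB

39,834 TiB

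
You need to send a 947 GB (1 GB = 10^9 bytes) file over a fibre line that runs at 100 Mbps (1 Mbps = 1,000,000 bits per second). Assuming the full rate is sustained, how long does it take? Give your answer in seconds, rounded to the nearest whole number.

947 GB = 947,000,000,000 bytes = 7,576,000,000,000 bits
100 Mbps = 100,000,000 bits/s
time = 7,576,000,000,000 / 100,000,000 = 75,760 s

75,760 seconds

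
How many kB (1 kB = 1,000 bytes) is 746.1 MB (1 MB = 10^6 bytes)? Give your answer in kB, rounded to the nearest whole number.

746,100 kB

746.1 MB × 1,000,000 bytes/MB = 746,100,000 bytes
1 kB = 10^3 bytes = 1,000 bytes
746,100,000 / 1,000 = 746,100 kB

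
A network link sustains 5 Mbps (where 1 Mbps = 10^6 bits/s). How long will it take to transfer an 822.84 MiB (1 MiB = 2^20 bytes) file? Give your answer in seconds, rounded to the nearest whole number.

1,380 seconds

822.84 MiB = 862,810,275.84 bytes = 6,902,482,206.72 bits
5 Mbps = 5,000,000 bits/s
time = 6,902,482,206.72 / 5,000,000 = 1,380 s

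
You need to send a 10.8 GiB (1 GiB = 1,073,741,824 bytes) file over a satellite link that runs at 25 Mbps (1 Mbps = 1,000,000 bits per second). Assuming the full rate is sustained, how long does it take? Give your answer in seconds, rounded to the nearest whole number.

3,711 seconds

10.8 GiB = 11,596,411,699.2 bytes = 92,771,293,593.6 bits
25 Mbps = 25,000,000 bits/s
time = 92,771,293,593.6 / 25,000,000 = 3,711 s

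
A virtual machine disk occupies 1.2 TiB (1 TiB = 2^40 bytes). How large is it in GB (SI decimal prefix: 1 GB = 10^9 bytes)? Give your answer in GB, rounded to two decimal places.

1,319.41 GB

1.2 TiB = 1.2 × 2^40 bytes = 1,319,413,953,331.2 bytes
1 GB = 10^9 bytes = 1,000,000,000 bytes
1,319,413,953,331.2 / 1,000,000,000 = 1,319.41 GB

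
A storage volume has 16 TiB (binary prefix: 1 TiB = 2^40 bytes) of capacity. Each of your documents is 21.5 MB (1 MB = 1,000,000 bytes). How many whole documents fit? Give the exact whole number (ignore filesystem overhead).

818,241

Capacity: 16 TiB = 17,592,186,044,416 bytes
Per item: 21.5 MB = 21,500,000 bytes
⌊17,592,186,044,416 / 21,500,000⌋ = 818,241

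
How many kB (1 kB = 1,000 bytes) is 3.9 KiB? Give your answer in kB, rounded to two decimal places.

3.99 kB

3.9 KiB = 3.9 × 2^10 bytes = 3,993.6 bytes
1 kB = 10^3 bytes = 1,000 bytes
3,993.6 / 1,000 = 3.99 kB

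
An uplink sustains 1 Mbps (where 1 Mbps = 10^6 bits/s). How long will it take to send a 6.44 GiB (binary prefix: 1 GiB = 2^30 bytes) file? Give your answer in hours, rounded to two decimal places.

15.37 hours

6.44 GiB = 6,914,897,346.56 bytes = 55,319,178,772.48 bits
1 Mbps = 1,000,000 bits/s
time = 55,319,178,772.48 / 1,000,000 = 55,319.1788 s
55,319.1788 s / 3600 = 15.37 hours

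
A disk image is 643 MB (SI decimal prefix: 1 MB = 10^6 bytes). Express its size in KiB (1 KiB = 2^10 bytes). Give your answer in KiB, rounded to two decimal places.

627,929.69 KiB

643 MB = 643 × 10^6 bytes = 643,000,000 bytes
1 KiB = 2^10 bytes = 1,024 bytes
643,000,000 / 1,024 = 627,929.69 KiB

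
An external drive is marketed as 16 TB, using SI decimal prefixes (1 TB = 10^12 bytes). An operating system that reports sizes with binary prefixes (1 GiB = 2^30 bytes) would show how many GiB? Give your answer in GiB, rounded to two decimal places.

14,901.16 GiB

16 TB × 1,000,000,000,000 bytes/TB = 16,000,000,000,000 bytes
1 GiB = 2^30 bytes = 1,073,741,824 bytes
16,000,000,000,000 / 1,073,741,824 = 14,901.16 GiB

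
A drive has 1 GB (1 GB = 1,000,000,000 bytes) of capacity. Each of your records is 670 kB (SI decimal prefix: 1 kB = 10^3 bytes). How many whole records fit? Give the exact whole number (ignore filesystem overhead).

Capacity: 1 GB = 1,000,000,000 bytes
Per item: 670 kB = 670,000 bytes
⌊1,000,000,000 / 670,000⌋ = 1,492

1,492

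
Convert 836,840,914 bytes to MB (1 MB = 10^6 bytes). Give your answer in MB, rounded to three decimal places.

836.841 MB

836,840,914 bytes given.
1 MB = 10^6 bytes = 1,000,000 bytes
836,840,914 / 1,000,000 = 836.841 MB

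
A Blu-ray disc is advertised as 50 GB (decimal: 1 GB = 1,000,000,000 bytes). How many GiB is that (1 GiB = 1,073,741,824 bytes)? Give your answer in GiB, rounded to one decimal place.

50 GB × 1,000,000,000 bytes/GB = 50,000,000,000 bytes
1 GiB = 2^30 bytes = 1,073,741,824 bytes
50,000,000,000 / 1,073,741,824 = 46.6 GiB

46.6 GiB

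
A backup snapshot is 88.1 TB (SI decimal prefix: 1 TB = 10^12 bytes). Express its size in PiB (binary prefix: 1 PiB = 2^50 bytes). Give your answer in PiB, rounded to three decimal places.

88.1 TB = 88.1 × 10^12 bytes = 88,100,000,000,000 bytes
1 PiB = 1,125,899,906,842,624 bytes
88,100,000,000,000 / 1,125,899,906,842,624 = 0.078 PiB

0.078 PiB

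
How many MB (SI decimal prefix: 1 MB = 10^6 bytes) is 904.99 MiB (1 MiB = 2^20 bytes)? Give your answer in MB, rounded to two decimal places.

904.99 MiB = 904.99 × 2^20 bytes = 948,950,794.24 bytes
1 MB = 1,000,000 bytes
948,950,794.24 / 1,000,000 = 948.95 MB

948.95 MB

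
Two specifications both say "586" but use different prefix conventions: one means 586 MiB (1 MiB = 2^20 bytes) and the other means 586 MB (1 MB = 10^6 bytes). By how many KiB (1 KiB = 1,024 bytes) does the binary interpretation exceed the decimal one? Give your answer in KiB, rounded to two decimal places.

586 MiB = 586 × 1,048,576 = 614,465,536 bytes
586 MB = 586 × 1,000,000 = 586,000,000 bytes
difference = 28,465,536 bytes
28,465,536 / 1,024 = 27,798.38 KiB

27,798.38 KiB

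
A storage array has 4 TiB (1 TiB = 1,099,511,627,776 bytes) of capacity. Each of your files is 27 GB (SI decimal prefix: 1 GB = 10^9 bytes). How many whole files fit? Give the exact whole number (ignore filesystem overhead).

162

Capacity: 4 TiB = 4,398,046,511,104 bytes
Per item: 27 GB = 27,000,000,000 bytes
⌊4,398,046,511,104 / 27,000,000,000⌋ = 162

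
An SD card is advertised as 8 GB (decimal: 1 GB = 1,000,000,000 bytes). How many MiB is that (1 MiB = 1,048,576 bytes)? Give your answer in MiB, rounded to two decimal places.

8 GB = 8 × 10^9 bytes = 8,000,000,000 bytes
1 MiB = 2^20 bytes = 1,048,576 bytes
8,000,000,000 / 1,048,576 = 7,629.39 MiB

7,629.39 MiB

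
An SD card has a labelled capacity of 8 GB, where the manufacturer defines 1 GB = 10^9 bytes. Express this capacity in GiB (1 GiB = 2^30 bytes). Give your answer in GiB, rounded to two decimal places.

7.45 GiB

8 GB × 1,000,000,000 bytes/GB = 8,000,000,000 bytes
1 GiB = 2^30 bytes = 1,073,741,824 bytes
8,000,000,000 / 1,073,741,824 = 7.45 GiB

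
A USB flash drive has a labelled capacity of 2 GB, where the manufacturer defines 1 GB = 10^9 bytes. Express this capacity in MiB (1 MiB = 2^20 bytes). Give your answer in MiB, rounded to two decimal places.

2 GB = 2 × 10^9 bytes = 2,000,000,000 bytes
1 MiB = 1,048,576 bytes
2,000,000,000 / 1,048,576 = 1,907.35 MiB

1,907.35 MiB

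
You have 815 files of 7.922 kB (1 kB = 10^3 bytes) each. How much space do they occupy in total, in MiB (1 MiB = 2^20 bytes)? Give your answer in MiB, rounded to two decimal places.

6.16 MiB

Total = 815 × 7.922 kB = 6456.43 kB
= 6456.43 × 1,000 bytes = 6,456,430 bytes
1 MiB = 1,048,576 bytes
6,456,430 / 1,048,576 = 6.16 MiB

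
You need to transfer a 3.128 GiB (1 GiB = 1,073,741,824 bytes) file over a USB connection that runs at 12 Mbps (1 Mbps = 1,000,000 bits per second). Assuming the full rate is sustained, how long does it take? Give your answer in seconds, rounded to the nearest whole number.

3.128 GiB = 3,358,664,425.472 bytes = 26,869,315,403.776 bits
12 Mbps = 12,000,000 bits/s
time = 26,869,315,403.776 / 12,000,000 = 2,239 s

2,239 seconds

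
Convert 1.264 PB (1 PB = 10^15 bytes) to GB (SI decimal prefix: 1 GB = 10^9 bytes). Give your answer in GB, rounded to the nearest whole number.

1.264 PB = 1.264 × 10^15 bytes = 1,264,000,000,000,000 bytes
1 GB = 1,000,000,000 bytes
1,264,000,000,000,000 / 1,000,000,000 = 1,264,000 GB

1,264,000 GB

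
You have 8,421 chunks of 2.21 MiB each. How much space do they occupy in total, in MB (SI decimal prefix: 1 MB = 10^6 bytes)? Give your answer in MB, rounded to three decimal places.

Total = 8,421 × 2.21 MiB = 18610.41 MiB
= 18610.41 × 1,048,576 bytes = 19,514,429,276.16 bytes
1 MB = 1,000,000 bytes
19,514,429,276.16 / 1,000,000 = 19,514.429 MB

19,514.429 MB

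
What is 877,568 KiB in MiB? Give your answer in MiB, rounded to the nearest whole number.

877,568 KiB = 877,568 × 2^10 bytes = 898,629,632 bytes
1 MiB = 1,048,576 bytes
898,629,632 / 1,048,576 = 857 MiB

857 MiB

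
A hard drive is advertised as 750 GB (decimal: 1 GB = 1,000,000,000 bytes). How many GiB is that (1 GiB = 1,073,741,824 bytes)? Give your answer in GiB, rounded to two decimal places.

698.49 GiB

750 GB = 750 × 10^9 bytes = 750,000,000,000 bytes
1 GiB = 2^30 bytes = 1,073,741,824 bytes
750,000,000,000 / 1,073,741,824 = 698.49 GiB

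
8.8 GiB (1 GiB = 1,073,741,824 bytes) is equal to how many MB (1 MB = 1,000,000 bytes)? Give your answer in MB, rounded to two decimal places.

8.8 GiB = 8.8 × 2^30 bytes = 9,448,928,051.2 bytes
1 MB = 10^6 bytes = 1,000,000 bytes
9,448,928,051.2 / 1,000,000 = 9,448.93 MB

9,448.93 MB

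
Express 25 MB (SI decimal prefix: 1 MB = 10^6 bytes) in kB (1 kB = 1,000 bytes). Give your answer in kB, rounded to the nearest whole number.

25,000 kB

25 MB = 25 × 10^6 bytes = 25,000,000 bytes
1 kB = 10^3 bytes = 1,000 bytes
25,000,000 / 1,000 = 25,000 kB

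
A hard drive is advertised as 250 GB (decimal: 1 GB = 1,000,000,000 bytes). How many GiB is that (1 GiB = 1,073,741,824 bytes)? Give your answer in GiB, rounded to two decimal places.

250 GB × 1,000,000,000 bytes/GB = 250,000,000,000 bytes
1 GiB = 2^30 bytes = 1,073,741,824 bytes
250,000,000,000 / 1,073,741,824 = 232.83 GiB

232.83 GiB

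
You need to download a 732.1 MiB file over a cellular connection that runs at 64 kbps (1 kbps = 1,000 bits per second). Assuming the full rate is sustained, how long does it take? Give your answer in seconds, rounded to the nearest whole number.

732.1 MiB = 767,662,489.6 bytes = 6,141,299,916.8 bits
64 kbps = 64,000 bits/s
time = 6,141,299,916.8 / 64,000 = 95,958 s

95,958 seconds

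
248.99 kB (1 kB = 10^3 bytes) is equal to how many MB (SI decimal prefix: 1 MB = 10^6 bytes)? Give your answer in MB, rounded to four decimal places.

248.99 kB = 248.99 × 10^3 bytes = 248,990 bytes
1 MB = 10^6 bytes = 1,000,000 bytes
248,990 / 1,000,000 = 0.2490 MB

0.2490 MB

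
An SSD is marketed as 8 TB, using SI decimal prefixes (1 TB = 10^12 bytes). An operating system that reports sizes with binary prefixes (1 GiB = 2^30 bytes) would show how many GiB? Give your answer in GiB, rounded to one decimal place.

7,450.6 GiB

8 TB = 8 × 10^12 bytes = 8,000,000,000,000 bytes
1 GiB = 1,073,741,824 bytes
8,000,000,000,000 / 1,073,741,824 = 7,450.6 GiB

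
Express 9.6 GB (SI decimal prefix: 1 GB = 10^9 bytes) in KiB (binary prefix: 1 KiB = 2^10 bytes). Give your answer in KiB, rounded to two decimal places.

9,375,000.00 KiB

9.6 GB = 9.6 × 10^9 bytes = 9,600,000,000 bytes
1 KiB = 1,024 bytes
9,600,000,000 / 1,024 = 9,375,000.00 KiB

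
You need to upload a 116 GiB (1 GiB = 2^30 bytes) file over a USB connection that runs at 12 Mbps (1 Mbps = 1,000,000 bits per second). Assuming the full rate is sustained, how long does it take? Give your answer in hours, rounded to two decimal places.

116 GiB = 124,554,051,584 bytes = 996,432,412,672 bits
12 Mbps = 12,000,000 bits/s
time = 996,432,412,672 / 12,000,000 = 83,036.0344 s
83,036.0344 s / 3600 = 23.07 hours

23.07 hours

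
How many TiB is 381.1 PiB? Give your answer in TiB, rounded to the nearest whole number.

381.1 PiB × 1,125,899,906,842,624 bytes/PiB = 429,080,454,497,724,006.4 bytes
1 TiB = 2^40 bytes = 1,099,511,627,776 bytes
429,080,454,497,724,006.4 / 1,099,511,627,776 = 390,246 TiB

390,246 TiB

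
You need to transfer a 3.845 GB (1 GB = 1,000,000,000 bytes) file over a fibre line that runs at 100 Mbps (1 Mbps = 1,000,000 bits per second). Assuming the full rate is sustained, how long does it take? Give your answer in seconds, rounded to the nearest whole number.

3.845 GB = 3,845,000,000 bytes = 30,760,000,000 bits
100 Mbps = 100,000,000 bits/s
time = 30,760,000,000 / 100,000,000 = 308 s

308 seconds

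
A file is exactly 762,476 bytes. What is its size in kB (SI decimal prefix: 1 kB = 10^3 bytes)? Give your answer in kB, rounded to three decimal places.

762.476 kB

762,476 bytes given.
1 kB = 10^3 bytes = 1,000 bytes
762,476 / 1,000 = 762.476 kB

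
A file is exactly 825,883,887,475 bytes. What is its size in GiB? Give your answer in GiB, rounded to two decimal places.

769.16 GiB

825,883,887,475 bytes given.
1 GiB = 2^30 bytes = 1,073,741,824 bytes
825,883,887,475 / 1,073,741,824 = 769.16 GiB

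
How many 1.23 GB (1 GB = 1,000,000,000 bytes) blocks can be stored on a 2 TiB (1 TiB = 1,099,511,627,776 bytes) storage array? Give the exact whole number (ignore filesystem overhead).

1,787

Capacity: 2 TiB = 2,199,023,255,552 bytes
Per item: 1.23 GB = 1,230,000,000 bytes
⌊2,199,023,255,552 / 1,230,000,000⌋ = 1,787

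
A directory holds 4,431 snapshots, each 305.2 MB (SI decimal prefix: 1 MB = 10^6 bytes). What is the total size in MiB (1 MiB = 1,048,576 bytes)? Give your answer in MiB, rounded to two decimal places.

Total = 4,431 × 305.2 MB = 1352341.2 MB
= 1352341.2 × 1,000,000 bytes = 1,352,341,200,000 bytes
1 MiB = 1,048,576 bytes
1,352,341,200,000 / 1,048,576 = 1,289,693.07 MiB

1,289,693.07 MiB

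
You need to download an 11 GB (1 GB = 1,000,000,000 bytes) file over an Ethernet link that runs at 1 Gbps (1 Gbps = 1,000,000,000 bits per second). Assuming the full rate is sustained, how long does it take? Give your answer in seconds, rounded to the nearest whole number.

11 GB = 11,000,000,000 bytes = 88,000,000,000 bits
1 Gbps = 1,000,000,000 bits/s
time = 88,000,000,000 / 1,000,000,000 = 88 s

88 seconds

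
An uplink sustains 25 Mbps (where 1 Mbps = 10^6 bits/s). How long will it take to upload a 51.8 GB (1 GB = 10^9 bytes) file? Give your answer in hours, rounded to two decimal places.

4.60 hours

51.8 GB = 51,800,000,000 bytes = 414,400,000,000 bits
25 Mbps = 25,000,000 bits/s
time = 414,400,000,000 / 25,000,000 = 16,576.0000 s
16,576.0000 s / 3600 = 4.60 hours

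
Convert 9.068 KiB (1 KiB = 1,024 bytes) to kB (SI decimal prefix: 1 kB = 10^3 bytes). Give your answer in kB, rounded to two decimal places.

9.068 KiB = 9.068 × 2^10 bytes = 9,285.632 bytes
1 kB = 10^3 bytes = 1,000 bytes
9,285.632 / 1,000 = 9.29 kB

9.29 kB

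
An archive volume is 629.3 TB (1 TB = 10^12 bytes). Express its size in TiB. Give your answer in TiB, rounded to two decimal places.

572.35 TiB

629.3 TB × 1,000,000,000,000 bytes/TB = 629,300,000,000,000 bytes
1 TiB = 1,099,511,627,776 bytes
629,300,000,000,000 / 1,099,511,627,776 = 572.35 TiB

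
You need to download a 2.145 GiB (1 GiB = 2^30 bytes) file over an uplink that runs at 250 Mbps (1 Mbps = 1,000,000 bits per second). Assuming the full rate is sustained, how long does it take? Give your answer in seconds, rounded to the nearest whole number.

74 seconds

2.145 GiB = 2,303,176,212.48 bytes = 18,425,409,699.84 bits
250 Mbps = 250,000,000 bits/s
time = 18,425,409,699.84 / 250,000,000 = 74 s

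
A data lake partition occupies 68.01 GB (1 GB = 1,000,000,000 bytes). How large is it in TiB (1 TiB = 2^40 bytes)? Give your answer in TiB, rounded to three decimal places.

68.01 GB × 1,000,000,000 bytes/GB = 68,010,000,000 bytes
1 TiB = 2^40 bytes = 1,099,511,627,776 bytes
68,010,000,000 / 1,099,511,627,776 = 0.062 TiB

0.062 TiB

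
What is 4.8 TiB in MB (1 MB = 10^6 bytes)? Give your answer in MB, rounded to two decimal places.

5,277,655.81 MB

4.8 TiB × 1,099,511,627,776 bytes/TiB = 5,277,655,813,324.8 bytes
1 MB = 1,000,000 bytes
5,277,655,813,324.8 / 1,000,000 = 5,277,655.81 MB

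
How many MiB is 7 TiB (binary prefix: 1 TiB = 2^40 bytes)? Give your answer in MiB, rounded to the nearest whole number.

7 TiB = 7 × 2^40 bytes = 7,696,581,394,432 bytes
1 MiB = 2^20 bytes = 1,048,576 bytes
7,696,581,394,432 / 1,048,576 = 7,340,032 MiB

7,340,032 MiB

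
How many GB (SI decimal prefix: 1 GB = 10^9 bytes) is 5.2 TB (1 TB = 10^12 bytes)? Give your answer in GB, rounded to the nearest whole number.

5,200 GB

5.2 TB = 5.2 × 10^12 bytes = 5,200,000,000,000 bytes
1 GB = 1,000,000,000 bytes
5,200,000,000,000 / 1,000,000,000 = 5,200 GB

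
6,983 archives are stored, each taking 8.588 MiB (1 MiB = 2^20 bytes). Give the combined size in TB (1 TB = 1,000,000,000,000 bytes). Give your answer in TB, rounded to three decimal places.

0.063 TB

Total = 6,983 × 8.588 MiB = 59970.004 MiB
= 59970.004 × 1,048,576 bytes = 62,883,106,914.304 bytes
1 TB = 1,000,000,000,000 bytes
62,883,106,914.304 / 1,000,000,000,000 = 0.063 TB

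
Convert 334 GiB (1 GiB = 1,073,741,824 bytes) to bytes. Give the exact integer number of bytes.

358,629,769,216 bytes

334 × 1,073,741,824 = 358,629,769,216 bytes  (1 GiB = 2^30 bytes)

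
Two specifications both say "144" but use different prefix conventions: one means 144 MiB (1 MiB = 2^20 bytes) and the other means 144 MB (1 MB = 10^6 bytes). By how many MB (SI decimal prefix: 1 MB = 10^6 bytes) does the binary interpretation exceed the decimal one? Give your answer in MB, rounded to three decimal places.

144 MiB = 144 × 1,048,576 = 150,994,944 bytes
144 MB = 144 × 1,000,000 = 144,000,000 bytes
difference = 6,994,944 bytes
6,994,944 / 1,000,000 = 6.995 MB

6.995 MB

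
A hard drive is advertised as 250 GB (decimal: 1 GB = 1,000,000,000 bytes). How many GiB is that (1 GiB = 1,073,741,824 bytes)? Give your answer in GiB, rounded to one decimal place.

250 GB × 1,000,000,000 bytes/GB = 250,000,000,000 bytes
1 GiB = 2^30 bytes = 1,073,741,824 bytes
250,000,000,000 / 1,073,741,824 = 232.8 GiB

232.8 GiB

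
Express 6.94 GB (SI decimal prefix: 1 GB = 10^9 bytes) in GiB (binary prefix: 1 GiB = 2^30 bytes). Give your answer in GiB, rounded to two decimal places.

6.46 GiB

6.94 GB = 6.94 × 10^9 bytes = 6,940,000,000 bytes
1 GiB = 1,073,741,824 bytes
6,940,000,000 / 1,073,741,824 = 6.46 GiB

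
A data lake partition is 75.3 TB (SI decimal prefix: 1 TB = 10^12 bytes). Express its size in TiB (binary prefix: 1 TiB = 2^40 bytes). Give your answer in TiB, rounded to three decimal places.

68.485 TiB

75.3 TB × 1,000,000,000,000 bytes/TB = 75,300,000,000,000 bytes
1 TiB = 2^40 bytes = 1,099,511,627,776 bytes
75,300,000,000,000 / 1,099,511,627,776 = 68.485 TiB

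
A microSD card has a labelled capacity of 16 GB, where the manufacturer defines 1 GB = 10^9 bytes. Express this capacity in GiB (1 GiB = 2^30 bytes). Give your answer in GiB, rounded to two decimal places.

14.90 GiB

16 GB × 1,000,000,000 bytes/GB = 16,000,000,000 bytes
1 GiB = 1,073,741,824 bytes
16,000,000,000 / 1,073,741,824 = 14.90 GiB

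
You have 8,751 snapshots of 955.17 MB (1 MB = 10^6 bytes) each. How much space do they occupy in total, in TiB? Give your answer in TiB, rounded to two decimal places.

Total = 8,751 × 955.17 MB = 8358692.67 MB
= 8358692.67 × 1,000,000 bytes = 8,358,692,670,000 bytes
1 TiB = 1,099,511,627,776 bytes
8,358,692,670,000 / 1,099,511,627,776 = 7.60 TiB

7.60 TiB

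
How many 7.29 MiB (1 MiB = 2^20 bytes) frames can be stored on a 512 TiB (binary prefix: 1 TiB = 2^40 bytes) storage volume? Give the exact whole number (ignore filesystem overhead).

Capacity: 512 TiB = 562,949,953,421,312 bytes
Per item: 7.29 MiB = 7,644,119.04 bytes
⌊562,949,953,421,312 / 7,644,119.04⌋ = 73,644,843

73,644,843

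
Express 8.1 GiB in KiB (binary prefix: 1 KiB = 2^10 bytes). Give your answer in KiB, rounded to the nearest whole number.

8,493,466 KiB

8.1 GiB = 8.1 × 2^30 bytes = 8,697,308,774.4 bytes
1 KiB = 1,024 bytes
8,697,308,774.4 / 1,024 = 8,493,466 KiB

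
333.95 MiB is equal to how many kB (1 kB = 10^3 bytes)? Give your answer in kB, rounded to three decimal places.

350,171.955 kB

333.95 MiB = 333.95 × 2^20 bytes = 350,171,955.2 bytes
1 kB = 10^3 bytes = 1,000 bytes
350,171,955.2 / 1,000 = 350,171.955 kB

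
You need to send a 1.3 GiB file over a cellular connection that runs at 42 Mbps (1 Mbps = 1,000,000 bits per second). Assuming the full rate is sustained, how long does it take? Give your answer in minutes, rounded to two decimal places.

1.3 GiB = 1,395,864,371.2 bytes = 11,166,914,969.6 bits
42 Mbps = 42,000,000 bits/s
time = 11,166,914,969.6 / 42,000,000 = 265.879 s
265.879 s / 60 = 4.43 minutes

4.43 minutes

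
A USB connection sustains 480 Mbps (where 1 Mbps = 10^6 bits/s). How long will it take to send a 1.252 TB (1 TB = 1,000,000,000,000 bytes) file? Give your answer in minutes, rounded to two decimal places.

347.78 minutes

1.252 TB = 1,252,000,000,000 bytes = 10,016,000,000,000 bits
480 Mbps = 480,000,000 bits/s
time = 10,016,000,000,000 / 480,000,000 = 20,866.667 s
20,866.667 s / 60 = 347.78 minutes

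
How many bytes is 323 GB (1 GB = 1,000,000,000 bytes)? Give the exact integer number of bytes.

323,000,000,000 bytes

323 × 1,000,000,000 = 323,000,000,000 bytes  (1 GB = 10^9 bytes)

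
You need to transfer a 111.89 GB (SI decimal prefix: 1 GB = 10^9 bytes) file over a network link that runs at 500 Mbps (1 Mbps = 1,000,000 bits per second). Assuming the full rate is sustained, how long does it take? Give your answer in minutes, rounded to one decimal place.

29.8 minutes

111.89 GB = 111,890,000,000 bytes = 895,120,000,000 bits
500 Mbps = 500,000,000 bits/s
time = 895,120,000,000 / 500,000,000 = 1,790.24 s
1,790.24 s / 60 = 29.8 minutes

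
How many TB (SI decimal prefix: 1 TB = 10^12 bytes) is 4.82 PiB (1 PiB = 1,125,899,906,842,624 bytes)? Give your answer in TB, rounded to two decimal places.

5,426.84 TB

4.82 PiB = 4.82 × 2^50 bytes = 5,426,837,550,981,447.68 bytes
1 TB = 10^12 bytes = 1,000,000,000,000 bytes
5,426,837,550,981,447.68 / 1,000,000,000,000 = 5,426.84 TB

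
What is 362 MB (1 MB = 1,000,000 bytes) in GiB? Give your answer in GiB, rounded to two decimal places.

362 MB = 362 × 10^6 bytes = 362,000,000 bytes
1 GiB = 1,073,741,824 bytes
362,000,000 / 1,073,741,824 = 0.34 GiB

0.34 GiB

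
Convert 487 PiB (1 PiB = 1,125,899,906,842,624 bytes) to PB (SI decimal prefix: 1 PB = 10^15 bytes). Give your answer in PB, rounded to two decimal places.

487 PiB × 1,125,899,906,842,624 bytes/PiB = 548,313,254,632,357,888 bytes
1 PB = 10^15 bytes = 1,000,000,000,000,000 bytes
548,313,254,632,357,888 / 1,000,000,000,000,000 = 548.31 PB

548.31 PB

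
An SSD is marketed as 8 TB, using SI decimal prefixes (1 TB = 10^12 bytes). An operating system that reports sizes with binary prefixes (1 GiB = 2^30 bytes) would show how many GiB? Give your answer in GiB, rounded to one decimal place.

8 TB = 8 × 10^12 bytes = 8,000,000,000,000 bytes
1 GiB = 1,073,741,824 bytes
8,000,000,000,000 / 1,073,741,824 = 7,450.6 GiB

7,450.6 GiB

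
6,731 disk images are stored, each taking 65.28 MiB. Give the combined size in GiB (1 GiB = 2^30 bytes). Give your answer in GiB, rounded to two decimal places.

Total = 6,731 × 65.28 MiB = 439399.68 MiB
= 439399.68 × 1,048,576 bytes = 460,743,958,855.68 bytes
1 GiB = 1,073,741,824 bytes
460,743,958,855.68 / 1,073,741,824 = 429.10 GiB

429.10 GiB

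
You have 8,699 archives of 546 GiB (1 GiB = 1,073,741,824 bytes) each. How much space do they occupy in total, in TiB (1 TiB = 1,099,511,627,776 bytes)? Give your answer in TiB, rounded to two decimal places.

Total = 8,699 × 546 GiB = 4,749,654 GiB
= 4,749,654 × 1,073,741,824 bytes = 5,099,902,149,328,896 bytes
1 TiB = 1,099,511,627,776 bytes
5,099,902,149,328,896 / 1,099,511,627,776 = 4,638.33 TiB

4,638.33 TiB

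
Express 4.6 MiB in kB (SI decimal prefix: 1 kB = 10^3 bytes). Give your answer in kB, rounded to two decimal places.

4.6 MiB × 1,048,576 bytes/MiB = 4,823,449.6 bytes
1 kB = 1,000 bytes
4,823,449.6 / 1,000 = 4,823.45 kB

4,823.45 kB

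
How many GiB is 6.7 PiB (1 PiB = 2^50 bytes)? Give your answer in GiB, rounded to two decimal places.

6.7 PiB × 1,125,899,906,842,624 bytes/PiB = 7,543,529,375,845,580.8 bytes
1 GiB = 2^30 bytes = 1,073,741,824 bytes
7,543,529,375,845,580.8 / 1,073,741,824 = 7,025,459.20 GiB

7,025,459.20 GiB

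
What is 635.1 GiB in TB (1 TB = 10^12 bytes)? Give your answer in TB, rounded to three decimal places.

635.1 GiB = 635.1 × 2^30 bytes = 681,933,432,422.4 bytes
1 TB = 10^12 bytes = 1,000,000,000,000 bytes
681,933,432,422.4 / 1,000,000,000,000 = 0.682 TB

0.682 TB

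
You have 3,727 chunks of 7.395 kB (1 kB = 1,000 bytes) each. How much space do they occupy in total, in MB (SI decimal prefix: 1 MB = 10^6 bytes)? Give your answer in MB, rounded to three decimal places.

27.561 MB

Total = 3,727 × 7.395 kB = 27561.165 kB
= 27561.165 × 1,000 bytes = 27,561,165 bytes
1 MB = 1,000,000 bytes
27,561,165 / 1,000,000 = 27.561 MB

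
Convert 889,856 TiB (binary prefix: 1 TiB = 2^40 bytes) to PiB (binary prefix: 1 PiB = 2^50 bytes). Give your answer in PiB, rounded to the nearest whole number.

869 PiB

889,856 TiB = 889,856 × 2^40 bytes = 978,407,019,046,240,256 bytes
1 PiB = 1,125,899,906,842,624 bytes
978,407,019,046,240,256 / 1,125,899,906,842,624 = 869 PiB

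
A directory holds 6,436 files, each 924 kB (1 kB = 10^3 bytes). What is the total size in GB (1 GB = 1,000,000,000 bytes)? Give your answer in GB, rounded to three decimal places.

Total = 6,436 × 924 kB = 5,946,864 kB
= 5,946,864 × 1,000 bytes = 5,946,864,000 bytes
1 GB = 1,000,000,000 bytes
5,946,864,000 / 1,000,000,000 = 5.947 GB

5.947 GB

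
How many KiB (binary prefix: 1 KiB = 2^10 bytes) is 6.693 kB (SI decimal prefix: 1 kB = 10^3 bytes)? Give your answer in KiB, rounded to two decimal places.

6.693 kB = 6.693 × 10^3 bytes = 6,693 bytes
1 KiB = 2^10 bytes = 1,024 bytes
6,693 / 1,024 = 6.54 KiB

6.54 KiB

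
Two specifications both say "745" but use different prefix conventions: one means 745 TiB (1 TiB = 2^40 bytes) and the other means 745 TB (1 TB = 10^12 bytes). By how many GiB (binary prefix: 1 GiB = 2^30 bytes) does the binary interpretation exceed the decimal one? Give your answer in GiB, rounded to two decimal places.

69,044.68 GiB

745 TiB = 745 × 1,099,511,627,776 = 819,136,162,693,120 bytes
745 TB = 745 × 1,000,000,000,000 = 745,000,000,000,000 bytes
difference = 74,136,162,693,120 bytes
74,136,162,693,120 / 1,073,741,824 = 69,044.68 GiB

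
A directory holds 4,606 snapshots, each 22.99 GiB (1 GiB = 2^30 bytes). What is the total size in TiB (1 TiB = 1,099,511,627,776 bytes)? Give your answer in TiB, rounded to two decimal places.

103.41 TiB

Total = 4,606 × 22.99 GiB = 105891.94 GiB
= 105891.94 × 1,073,741,824 bytes = 113,700,604,802,498.56 bytes
1 TiB = 1,099,511,627,776 bytes
113,700,604,802,498.56 / 1,099,511,627,776 = 103.41 TiB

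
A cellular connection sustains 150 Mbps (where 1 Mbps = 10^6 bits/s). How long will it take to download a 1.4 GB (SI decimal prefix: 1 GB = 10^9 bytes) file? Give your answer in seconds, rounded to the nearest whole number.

1.4 GB = 1,400,000,000 bytes = 11,200,000,000 bits
150 Mbps = 150,000,000 bits/s
time = 11,200,000,000 / 150,000,000 = 75 s

75 seconds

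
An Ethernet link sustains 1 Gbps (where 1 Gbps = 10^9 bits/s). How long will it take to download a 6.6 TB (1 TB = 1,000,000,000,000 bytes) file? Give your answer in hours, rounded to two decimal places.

6.6 TB = 6,600,000,000,000 bytes = 52,800,000,000,000 bits
1 Gbps = 1,000,000,000 bits/s
time = 52,800,000,000,000 / 1,000,000,000 = 52,800.0000 s
52,800.0000 s / 3600 = 14.67 hours

14.67 hours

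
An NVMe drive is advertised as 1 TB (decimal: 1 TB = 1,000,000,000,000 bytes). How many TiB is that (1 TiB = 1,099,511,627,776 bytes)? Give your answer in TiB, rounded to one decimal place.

0.9 TiB

1 TB = 1 × 10^12 bytes = 1,000,000,000,000 bytes
1 TiB = 2^40 bytes = 1,099,511,627,776 bytes
1,000,000,000,000 / 1,099,511,627,776 = 0.9 TiB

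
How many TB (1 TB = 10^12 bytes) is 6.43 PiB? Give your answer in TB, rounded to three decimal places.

7,239.536 TB

6.43 PiB × 1,125,899,906,842,624 bytes/PiB = 7,239,536,400,998,072.32 bytes
1 TB = 10^12 bytes = 1,000,000,000,000 bytes
7,239,536,400,998,072.32 / 1,000,000,000,000 = 7,239.536 TB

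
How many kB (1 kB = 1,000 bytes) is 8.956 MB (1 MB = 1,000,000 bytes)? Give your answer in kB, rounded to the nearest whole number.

8,956 kB

8.956 MB = 8.956 × 10^6 bytes = 8,956,000 bytes
1 kB = 1,000 bytes
8,956,000 / 1,000 = 8,956 kB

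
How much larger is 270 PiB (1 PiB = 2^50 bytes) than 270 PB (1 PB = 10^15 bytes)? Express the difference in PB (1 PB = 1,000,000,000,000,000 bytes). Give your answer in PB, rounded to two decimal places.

33.99 PB

270 PiB = 270 × 1,125,899,906,842,624 = 303,992,974,847,508,480 bytes
270 PB = 270 × 1,000,000,000,000,000 = 270,000,000,000,000,000 bytes
difference = 33,992,974,847,508,480 bytes
33,992,974,847,508,480 / 1,000,000,000,000,000 = 33.99 PB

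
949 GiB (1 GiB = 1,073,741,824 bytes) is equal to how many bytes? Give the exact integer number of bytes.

1,018,980,990,976 bytes

949 × 1,073,741,824 = 1,018,980,990,976 bytes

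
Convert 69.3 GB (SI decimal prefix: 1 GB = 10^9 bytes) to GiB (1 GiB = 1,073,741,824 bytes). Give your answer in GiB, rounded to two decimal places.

64.54 GiB

69.3 GB = 69.3 × 10^9 bytes = 69,300,000,000 bytes
1 GiB = 1,073,741,824 bytes
69,300,000,000 / 1,073,741,824 = 64.54 GiB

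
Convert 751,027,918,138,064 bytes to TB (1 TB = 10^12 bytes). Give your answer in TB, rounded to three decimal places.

751,027,918,138,064 bytes given.
1 TB = 10^12 bytes = 1,000,000,000,000 bytes
751,027,918,138,064 / 1,000,000,000,000 = 751.028 TB

751.028 TB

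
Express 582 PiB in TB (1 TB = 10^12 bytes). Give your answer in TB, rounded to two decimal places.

582 PiB = 582 × 2^50 bytes = 655,273,745,782,407,168 bytes
1 TB = 10^12 bytes = 1,000,000,000,000 bytes
655,273,745,782,407,168 / 1,000,000,000,000 = 655,273.75 TB

655,273.75 TB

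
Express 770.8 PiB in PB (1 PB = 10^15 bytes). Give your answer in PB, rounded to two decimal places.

867.84 PB

770.8 PiB = 770.8 × 2^50 bytes = 867,843,648,194,294,579.2 bytes
1 PB = 10^15 bytes = 1,000,000,000,000,000 bytes
867,843,648,194,294,579.2 / 1,000,000,000,000,000 = 867.84 PB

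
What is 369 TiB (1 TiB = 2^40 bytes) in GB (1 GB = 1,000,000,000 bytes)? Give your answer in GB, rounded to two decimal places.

369 TiB × 1,099,511,627,776 bytes/TiB = 405,719,790,649,344 bytes
1 GB = 10^9 bytes = 1,000,000,000 bytes
405,719,790,649,344 / 1,000,000,000 = 405,719.79 GB

405,719.79 GB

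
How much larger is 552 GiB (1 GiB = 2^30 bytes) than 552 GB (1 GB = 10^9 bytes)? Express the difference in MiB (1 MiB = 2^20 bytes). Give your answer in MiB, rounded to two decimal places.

38,819.78 MiB

552 GiB = 552 × 1,073,741,824 = 592,705,486,848 bytes
552 GB = 552 × 1,000,000,000 = 552,000,000,000 bytes
difference = 40,705,486,848 bytes
40,705,486,848 / 1,048,576 = 38,819.78 MiB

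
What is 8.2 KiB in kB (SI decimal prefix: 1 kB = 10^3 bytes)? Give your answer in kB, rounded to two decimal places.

8.40 kB

8.2 KiB = 8.2 × 2^10 bytes = 8,396.8 bytes
1 kB = 1,000 bytes
8,396.8 / 1,000 = 8.40 kB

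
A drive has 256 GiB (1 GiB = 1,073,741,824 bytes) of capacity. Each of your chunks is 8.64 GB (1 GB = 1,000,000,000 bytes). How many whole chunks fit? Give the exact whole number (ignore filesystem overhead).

31

Capacity: 256 GiB = 274,877,906,944 bytes
Per item: 8.64 GB = 8,640,000,000 bytes
⌊274,877,906,944 / 8,640,000,000⌋ = 31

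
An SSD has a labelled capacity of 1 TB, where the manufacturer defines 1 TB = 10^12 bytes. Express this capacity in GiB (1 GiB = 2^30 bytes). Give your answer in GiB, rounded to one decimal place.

931.3 GiB

1 TB = 1 × 10^12 bytes = 1,000,000,000,000 bytes
1 GiB = 1,073,741,824 bytes
1,000,000,000,000 / 1,073,741,824 = 931.3 GiB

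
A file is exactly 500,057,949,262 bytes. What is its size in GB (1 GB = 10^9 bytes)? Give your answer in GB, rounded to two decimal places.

500.06 GB

500,057,949,262 bytes given.
1 GB = 10^9 bytes = 1,000,000,000 bytes
500,057,949,262 / 1,000,000,000 = 500.06 GB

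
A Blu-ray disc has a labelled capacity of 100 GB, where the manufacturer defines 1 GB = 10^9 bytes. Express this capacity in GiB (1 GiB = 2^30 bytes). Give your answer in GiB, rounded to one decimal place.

93.1 GiB

100 GB × 1,000,000,000 bytes/GB = 100,000,000,000 bytes
1 GiB = 1,073,741,824 bytes
100,000,000,000 / 1,073,741,824 = 93.1 GiB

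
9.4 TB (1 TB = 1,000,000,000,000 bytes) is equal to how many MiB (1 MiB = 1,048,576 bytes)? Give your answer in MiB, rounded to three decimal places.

8,964,538.574 MiB

9.4 TB = 9.4 × 10^12 bytes = 9,400,000,000,000 bytes
1 MiB = 1,048,576 bytes
9,400,000,000,000 / 1,048,576 = 8,964,538.574 MiB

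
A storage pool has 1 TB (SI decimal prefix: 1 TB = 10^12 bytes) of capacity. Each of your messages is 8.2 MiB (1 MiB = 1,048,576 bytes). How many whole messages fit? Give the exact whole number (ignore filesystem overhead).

Capacity: 1 TB = 1,000,000,000,000 bytes
Per item: 8.2 MiB = 8,598,323.2 bytes
⌊1,000,000,000,000 / 8,598,323.2⌋ = 116,301

116,301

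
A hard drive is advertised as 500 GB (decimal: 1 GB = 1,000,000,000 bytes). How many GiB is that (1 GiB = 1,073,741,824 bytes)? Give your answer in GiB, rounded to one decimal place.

500 GB = 500 × 10^9 bytes = 500,000,000,000 bytes
1 GiB = 2^30 bytes = 1,073,741,824 bytes
500,000,000,000 / 1,073,741,824 = 465.7 GiB

465.7 GiB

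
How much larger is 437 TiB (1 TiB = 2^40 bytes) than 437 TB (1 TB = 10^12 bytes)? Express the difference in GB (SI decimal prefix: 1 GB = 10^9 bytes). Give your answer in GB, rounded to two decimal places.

437 TiB = 437 × 1,099,511,627,776 = 480,486,581,338,112 bytes
437 TB = 437 × 1,000,000,000,000 = 437,000,000,000,000 bytes
difference = 43,486,581,338,112 bytes
43,486,581,338,112 / 1,000,000,000 = 43,486.58 GB

43,486.58 GB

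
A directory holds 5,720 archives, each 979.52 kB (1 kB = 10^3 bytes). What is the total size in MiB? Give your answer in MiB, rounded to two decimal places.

5,343.30 MiB

Total = 5,720 × 979.52 kB = 5602854.4 kB
= 5602854.4 × 1,000 bytes = 5,602,854,400 bytes
1 MiB = 1,048,576 bytes
5,602,854,400 / 1,048,576 = 5,343.30 MiB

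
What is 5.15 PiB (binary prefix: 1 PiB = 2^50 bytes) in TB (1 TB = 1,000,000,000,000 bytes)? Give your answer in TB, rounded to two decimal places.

5,798.38 TB

5.15 PiB × 1,125,899,906,842,624 bytes/PiB = 5,798,384,520,239,513.6 bytes
1 TB = 10^12 bytes = 1,000,000,000,000 bytes
5,798,384,520,239,513.6 / 1,000,000,000,000 = 5,798.38 TB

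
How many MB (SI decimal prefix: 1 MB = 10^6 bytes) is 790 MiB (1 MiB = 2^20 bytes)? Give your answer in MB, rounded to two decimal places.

790 MiB = 790 × 2^20 bytes = 828,375,040 bytes
1 MB = 10^6 bytes = 1,000,000 bytes
828,375,040 / 1,000,000 = 828.38 MB

828.38 MB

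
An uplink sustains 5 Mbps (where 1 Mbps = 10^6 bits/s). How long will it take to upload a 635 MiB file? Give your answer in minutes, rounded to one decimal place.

17.8 minutes

635 MiB = 665,845,760 bytes = 5,326,766,080 bits
5 Mbps = 5,000,000 bits/s
time = 5,326,766,080 / 5,000,000 = 1,065.35 s
1,065.35 s / 60 = 17.8 minutes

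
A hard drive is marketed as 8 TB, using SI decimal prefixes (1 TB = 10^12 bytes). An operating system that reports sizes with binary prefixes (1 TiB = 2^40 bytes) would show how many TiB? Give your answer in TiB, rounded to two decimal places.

8 TB = 8 × 10^12 bytes = 8,000,000,000,000 bytes
1 TiB = 2^40 bytes = 1,099,511,627,776 bytes
8,000,000,000,000 / 1,099,511,627,776 = 7.28 TiB

7.28 TiB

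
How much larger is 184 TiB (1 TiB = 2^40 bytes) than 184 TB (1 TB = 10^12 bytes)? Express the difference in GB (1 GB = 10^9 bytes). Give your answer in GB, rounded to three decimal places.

18,310.140 GB

184 TiB = 184 × 1,099,511,627,776 = 202,310,139,510,784 bytes
184 TB = 184 × 1,000,000,000,000 = 184,000,000,000,000 bytes
difference = 18,310,139,510,784 bytes
18,310,139,510,784 / 1,000,000,000 = 18,310.140 GB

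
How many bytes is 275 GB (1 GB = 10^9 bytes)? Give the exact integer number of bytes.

275 × 1,000,000,000 = 275,000,000,000 bytes  (1 GB = 10^9 bytes)

275,000,000,000 bytes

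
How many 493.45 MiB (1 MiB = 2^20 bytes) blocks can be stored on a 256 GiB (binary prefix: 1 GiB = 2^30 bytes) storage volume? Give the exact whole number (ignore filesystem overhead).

Capacity: 256 GiB = 274,877,906,944 bytes
Per item: 493.45 MiB = 517,419,827.2 bytes
⌊274,877,906,944 / 517,419,827.2⌋ = 531

531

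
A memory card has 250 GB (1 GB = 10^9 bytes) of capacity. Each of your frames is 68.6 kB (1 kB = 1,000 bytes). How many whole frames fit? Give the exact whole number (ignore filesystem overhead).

3,644,314

Capacity: 250 GB = 250,000,000,000 bytes
Per item: 68.6 kB = 68,600 bytes
⌊250,000,000,000 / 68,600⌋ = 3,644,314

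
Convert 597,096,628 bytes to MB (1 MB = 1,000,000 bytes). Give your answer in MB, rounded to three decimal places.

597.097 MB

597,096,628 bytes given.
1 MB = 1,000,000 bytes
597,096,628 / 1,000,000 = 597.097 MB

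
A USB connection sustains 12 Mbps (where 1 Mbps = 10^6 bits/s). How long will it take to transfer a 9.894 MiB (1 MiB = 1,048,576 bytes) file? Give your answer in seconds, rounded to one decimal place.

6.9 seconds

9.894 MiB = 10,374,610.944 bytes = 82,996,887.552 bits
12 Mbps = 12,000,000 bits/s
time = 82,996,887.552 / 12,000,000 = 6.9 s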